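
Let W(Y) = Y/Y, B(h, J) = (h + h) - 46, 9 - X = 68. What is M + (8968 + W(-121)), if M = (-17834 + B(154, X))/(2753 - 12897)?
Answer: 22749777/2536 ≈ 8970.7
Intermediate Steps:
X = -59 (X = 9 - 1*68 = 9 - 68 = -59)
B(h, J) = -46 + 2*h (B(h, J) = 2*h - 46 = -46 + 2*h)
W(Y) = 1
M = 4393/2536 (M = (-17834 + (-46 + 2*154))/(2753 - 12897) = (-17834 + (-46 + 308))/(-10144) = (-17834 + 262)*(-1/10144) = -17572*(-1/10144) = 4393/2536 ≈ 1.7323)
M + (8968 + W(-121)) = 4393/2536 + (8968 + 1) = 4393/2536 + 8969 = 22749777/2536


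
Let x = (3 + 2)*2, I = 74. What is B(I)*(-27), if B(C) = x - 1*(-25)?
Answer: -945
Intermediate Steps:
x = 10 (x = 5*2 = 10)
B(C) = 35 (B(C) = 10 - 1*(-25) = 10 + 25 = 35)
B(I)*(-27) = 35*(-27) = -945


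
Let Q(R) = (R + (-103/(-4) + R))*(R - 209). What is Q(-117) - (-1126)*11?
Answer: 160551/2 ≈ 80276.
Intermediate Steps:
Q(R) = (-209 + R)*(103/4 + 2*R) (Q(R) = (R + (-103*(-¼) + R))*(-209 + R) = (R + (103/4 + R))*(-209 + R) = (103/4 + 2*R)*(-209 + R) = (-209 + R)*(103/4 + 2*R))
Q(-117) - (-1126)*11 = (-21527/4 + 2*(-117)² - 1569/4*(-117)) - (-1126)*11 = (-21527/4 + 2*13689 + 183573/4) - 1*(-12386) = (-21527/4 + 27378 + 183573/4) + 12386 = 135779/2 + 12386 = 160551/2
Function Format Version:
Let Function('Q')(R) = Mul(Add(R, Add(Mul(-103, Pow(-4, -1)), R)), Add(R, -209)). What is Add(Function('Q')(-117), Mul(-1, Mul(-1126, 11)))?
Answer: Rational(160551, 2) ≈ 80276.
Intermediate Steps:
Function('Q')(R) = Mul(Add(-209, R), Add(Rational(103, 4), Mul(2, R))) (Function('Q')(R) = Mul(Add(R, Add(Mul(-103, Rational(-1, 4)), R)), Add(-209, R)) = Mul(Add(R, Add(Rational(103, 4), R)), Add(-209, R)) = Mul(Add(Rational(103, 4), Mul(2, R)), Add(-209, R)) = Mul(Add(-209, R), Add(Rational(103, 4), Mul(2, R))))
Add(Function('Q')(-117), Mul(-1, Mul(-1126, 11))) = Add(Add(Rational(-21527, 4), Mul(2, Pow(-117, 2)), Mul(Rational(-1569, 4), -117)), Mul(-1, Mul(-1126, 11))) = Add(Add(Rational(-21527, 4), Mul(2, 13689), Rational(183573, 4)), Mul(-1, -12386)) = Add(Add(Rational(-21527, 4), 27378, Rational(183573, 4)), 12386) = Add(Rational(135779, 2), 12386) = Rational(160551, 2)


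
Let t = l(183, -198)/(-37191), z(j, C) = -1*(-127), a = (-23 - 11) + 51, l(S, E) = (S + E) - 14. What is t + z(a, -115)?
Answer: 4723286/37191 ≈ 127.00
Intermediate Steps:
l(S, E) = -14 + E + S (l(S, E) = (E + S) - 14 = -14 + E + S)
a = 17 (a = -34 + 51 = 17)
z(j, C) = 127
t = 29/37191 (t = (-14 - 198 + 183)/(-37191) = -29*(-1/37191) = 29/37191 ≈ 0.00077976)
t + z(a, -115) = 29/37191 + 127 = 4723286/37191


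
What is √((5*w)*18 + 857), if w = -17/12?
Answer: √2918/2 ≈ 27.009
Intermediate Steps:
w = -17/12 (w = -17*1/12 = -17/12 ≈ -1.4167)
√((5*w)*18 + 857) = √((5*(-17/12))*18 + 857) = √(-85/12*18 + 857) = √(-255/2 + 857) = √(1459/2) = √2918/2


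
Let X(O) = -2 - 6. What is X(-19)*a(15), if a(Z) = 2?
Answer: -16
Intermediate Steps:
X(O) = -8
X(-19)*a(15) = -8*2 = -16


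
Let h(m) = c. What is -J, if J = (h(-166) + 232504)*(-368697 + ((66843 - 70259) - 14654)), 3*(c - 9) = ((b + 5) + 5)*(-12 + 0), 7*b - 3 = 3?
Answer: 629380911129/7 ≈ 8.9912e+10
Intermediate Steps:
b = 6/7 (b = 3/7 + (1/7)*3 = 3/7 + 3/7 = 6/7 ≈ 0.85714)
c = -241/7 (c = 9 + (((6/7 + 5) + 5)*(-12 + 0))/3 = 9 + ((41/7 + 5)*(-12))/3 = 9 + ((76/7)*(-12))/3 = 9 + (1/3)*(-912/7) = 9 - 304/7 = -241/7 ≈ -34.429)
h(m) = -241/7
J = -629380911129/7 (J = (-241/7 + 232504)*(-368697 + ((66843 - 70259) - 14654)) = 1627287*(-368697 + (-3416 - 14654))/7 = 1627287*(-368697 - 18070)/7 = (1627287/7)*(-386767) = -629380911129/7 ≈ -8.9912e+10)
-J = -1*(-629380911129/7) = 629380911129/7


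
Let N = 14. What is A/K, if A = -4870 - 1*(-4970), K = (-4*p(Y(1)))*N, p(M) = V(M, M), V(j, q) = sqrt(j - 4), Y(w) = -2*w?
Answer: 25*I*sqrt(6)/84 ≈ 0.72901*I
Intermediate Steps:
V(j, q) = sqrt(-4 + j)
p(M) = sqrt(-4 + M)
K = -56*I*sqrt(6) (K = -4*sqrt(-4 - 2*1)*14 = -4*sqrt(-4 - 2)*14 = -4*I*sqrt(6)*14 = -56*I*sqrt(6) ≈ -137.17*I)
A = 100 (A = -4870 + 4970 = 100)
A/K = 100/((-56*I*sqrt(6))) = 100*(I*sqrt(6)/336) = 25*I*sqrt(6)/84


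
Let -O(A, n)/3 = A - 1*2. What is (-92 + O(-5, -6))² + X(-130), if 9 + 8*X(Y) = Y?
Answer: 40189/8 ≈ 5023.6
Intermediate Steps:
O(A, n) = 6 - 3*A (O(A, n) = -3*(A - 1*2) = -3*(A - 2) = -3*(-2 + A) = 6 - 3*A)
X(Y) = -9/8 + Y/8
(-92 + O(-5, -6))² + X(-130) = (-92 + (6 - 3*(-5)))² + (-9/8 + (⅛)*(-130)) = (-92 + (6 + 15))² + (-9/8 - 65/4) = (-92 + 21)² - 139/8 = (-71)² - 139/8 = 5041 - 139/8 = 40189/8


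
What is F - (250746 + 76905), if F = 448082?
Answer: 120431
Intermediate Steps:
F - (250746 + 76905) = 448082 - (250746 + 76905) = 448082 - 1*327651 = 448082 - 327651 = 120431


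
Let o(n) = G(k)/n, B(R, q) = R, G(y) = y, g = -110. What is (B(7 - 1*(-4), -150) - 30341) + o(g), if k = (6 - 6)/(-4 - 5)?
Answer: -30330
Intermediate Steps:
k = 0 (k = 0/(-9) = 0*(-⅑) = 0)
o(n) = 0 (o(n) = 0/n = 0)
(B(7 - 1*(-4), -150) - 30341) + o(g) = ((7 - 1*(-4)) - 30341) + 0 = ((7 + 4) - 30341) + 0 = (11 - 30341) + 0 = -30330 + 0 = -30330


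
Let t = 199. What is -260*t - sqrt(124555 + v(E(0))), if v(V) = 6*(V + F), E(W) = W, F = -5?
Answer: -51740 - 5*sqrt(4981) ≈ -52093.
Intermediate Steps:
v(V) = -30 + 6*V (v(V) = 6*(V - 5) = 6*(-5 + V) = -30 + 6*V)
-260*t - sqrt(124555 + v(E(0))) = -260*199 - sqrt(124555 + (-30 + 6*0)) = -51740 - sqrt(124555 + (-30 + 0)) = -51740 - sqrt(124555 - 30) = -51740 - sqrt(124525) = -51740 - 5*sqrt(4981)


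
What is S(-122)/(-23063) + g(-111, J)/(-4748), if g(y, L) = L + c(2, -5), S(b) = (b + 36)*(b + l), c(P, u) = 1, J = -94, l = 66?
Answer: -20721509/109503124 ≈ -0.18923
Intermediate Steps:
S(b) = (36 + b)*(66 + b) (S(b) = (b + 36)*(b + 66) = (36 + b)*(66 + b))
g(y, L) = 1 + L (g(y, L) = L + 1 = 1 + L)
S(-122)/(-23063) + g(-111, J)/(-4748) = (2376 + (-122)² + 102*(-122))/(-23063) + (1 - 94)/(-4748) = (2376 + 14884 - 12444)*(-1/23063) - 93*(-1/4748) = 4816*(-1/23063) + 93/4748 = -4816/23063 + 93/4748 = -20721509/109503124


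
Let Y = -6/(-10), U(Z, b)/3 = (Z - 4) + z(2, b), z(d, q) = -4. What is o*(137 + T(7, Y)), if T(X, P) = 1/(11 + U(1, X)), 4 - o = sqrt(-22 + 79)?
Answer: 2738/5 - 1369*sqrt(57)/10 ≈ -485.97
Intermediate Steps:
U(Z, b) = -24 + 3*Z (U(Z, b) = 3*((Z - 4) - 4) = 3*((-4 + Z) - 4) = 3*(-8 + Z) = -24 + 3*Z)
o = 4 - sqrt(57) (o = 4 - sqrt(-22 + 79) = 4 - sqrt(57) ≈ -3.5498)
Y = 3/5 (Y = -6*(-1/10) = 3/5 ≈ 0.60000)
T(X, P) = -1/10 (T(X, P) = 1/(11 + (-24 + 3*1)) = 1/(11 + (-24 + 3)) = 1/(11 - 21) = 1/(-10) = -1/10)
o*(137 + T(7, Y)) = (4 - sqrt(57))*(137 - 1/10) = (4 - sqrt(57))*(1369/10) = 2738/5 - 1369*sqrt(57)/10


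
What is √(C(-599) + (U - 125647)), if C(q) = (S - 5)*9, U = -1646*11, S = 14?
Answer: 2*I*√35918 ≈ 379.04*I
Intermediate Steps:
U = -18106
C(q) = 81 (C(q) = (14 - 5)*9 = 9*9 = 81)
√(C(-599) + (U - 125647)) = √(81 + (-18106 - 125647)) = √(81 - 143753) = √(-143672) = 2*I*√35918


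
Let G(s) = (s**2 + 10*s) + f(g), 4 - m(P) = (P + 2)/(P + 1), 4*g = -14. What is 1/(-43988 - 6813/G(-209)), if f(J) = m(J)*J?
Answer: -46199/2032209182 ≈ -2.2733e-5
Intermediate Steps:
g = -7/2 (g = (1/4)*(-14) = -7/2 ≈ -3.5000)
m(P) = 4 - (2 + P)/(1 + P) (m(P) = 4 - (P + 2)/(P + 1) = 4 - (2 + P)/(1 + P))
f(J) = J*(2 + 3*J)/(1 + J) (f(J) = ((2 + 3*J)/(1 + J))*J = J*(2 + 3*J)/(1 + J))
G(s) = -119/10 + s**2 + 10*s (G(s) = (s**2 + 10*s) - 7*(2 + 3*(-7/2))/(2*(1 - 7/2)) = (s**2 + 10*s) - 7*(2 - 21/2)/(2*(-5/2)) = (s**2 + 10*s) - 7/2*(-2/5)*(-17/2) = (s**2 + 10*s) - 119/10 = -119/10 + s**2 + 10*s)
1/(-43988 - 6813/G(-209)) = 1/(-43988 - 6813/(-119/10 + (-209)**2 + 10*(-209))) = 1/(-43988 - 6813/(-119/10 + 43681 - 2090)) = 1/(-43988 - 6813/415791/10) = 1/(-43988 - 6813*10/415791) = 1/(-43988 - 7570/46199) = 1/(-2032209182/46199) = -46199/2032209182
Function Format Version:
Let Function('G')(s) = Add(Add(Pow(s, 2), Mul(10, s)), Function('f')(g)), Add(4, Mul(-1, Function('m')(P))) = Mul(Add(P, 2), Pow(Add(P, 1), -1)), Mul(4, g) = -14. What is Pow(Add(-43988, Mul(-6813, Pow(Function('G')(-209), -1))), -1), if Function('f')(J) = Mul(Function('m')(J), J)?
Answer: Rational(-46199, 2032209182) ≈ -2.2733e-5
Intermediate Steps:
g = Rational(-7, 2) (g = Mul(Rational(1, 4), -14) = Rational(-7, 2) ≈ -3.5000)
Function('m')(P) = Add(4, Mul(-1, Pow(Add(1, P), -1), Add(2, P))) (Function('m')(P) = Add(4, Mul(-1, Mul(Add(P, 2), Pow(Add(P, 1), -1)))) = Add(4, Mul(-1, Mul(Add(2, P), Pow(Add(1, P), -1)))) = Add(4, Mul(-1, Mul(Pow(Add(1, P), -1), Add(2, P)))) = Add(4, Mul(-1, Pow(Add(1, P), -1), Add(2, P))))
Function('f')(J) = Mul(J, Pow(Add(1, J), -1), Add(2, Mul(3, J))) (Function('f')(J) = Mul(Mul(Pow(Add(1, J), -1), Add(2, Mul(3, J))), J) = Mul(J, Pow(Add(1, J), -1), Add(2, Mul(3, J))))
Function('G')(s) = Add(Rational(-119, 10), Pow(s, 2), Mul(10, s)) (Function('G')(s) = Add(Add(Pow(s, 2), Mul(10, s)), Mul(Rational(-7, 2), Pow(Add(1, Rational(-7, 2)), -1), Add(2, Mul(3, Rational(-7, 2))))) = Add(Add(Pow(s, 2), Mul(10, s)), Mul(Rational(-7, 2), Pow(Rational(-5, 2), -1), Add(2, Rational(-21, 2)))) = Add(Add(Pow(s, 2), Mul(10, s)), Mul(Rational(-7, 2), Rational(-2, 5), Rational(-17, 2))) = Add(Add(Pow(s, 2), Mul(10, s)), Rational(-119, 10)) = Add(Rational(-119, 10), Pow(s, 2), Mul(10, s)))
Pow(Add(-43988, Mul(-6813, Pow(Function('G')(-209), -1))), -1) = Pow(Add(-43988, Mul(-6813, Pow(Add(Rational(-119, 10), Pow(-209, 2), Mul(10, -209)), -1))), -1) = Pow(Add(-43988, Mul(-6813, Pow(Add(Rational(-119, 10), 43681, -2090), -1))), -1) = Pow(Add(-43988, Mul(-6813, Pow(Rational(415791, 10), -1))), -1) = Pow(Add(-43988, Mul(-6813, Rational(10, 415791))), -1) = Pow(Add(-43988, Rational(-7570, 46199)), -1) = Pow(Rational(-2032209182, 46199), -1) = Rational(-46199, 2032209182)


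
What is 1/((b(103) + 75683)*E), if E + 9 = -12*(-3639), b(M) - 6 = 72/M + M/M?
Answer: 103/340371763578 ≈ 3.0261e-10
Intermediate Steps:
b(M) = 7 + 72/M (b(M) = 6 + (72/M + M/M) = 6 + (72/M + 1) = 6 + (1 + 72/M) = 7 + 72/M)
E = 43659 (E = -9 - 12*(-3639) = -9 + 43668 = 43659)
1/((b(103) + 75683)*E) = 1/(((7 + 72/103) + 75683)*43659) = (1/43659)/((7 + 72*(1/103)) + 75683) = (1/43659)/((7 + 72/103) + 75683) = (1/43659)/(793/103 + 75683) = (1/43659)/(7796142/103) = (103/7796142)*(1/43659) = 103/340371763578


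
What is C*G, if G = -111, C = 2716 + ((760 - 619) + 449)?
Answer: -366966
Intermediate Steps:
C = 3306 (C = 2716 + (141 + 449) = 2716 + 590 = 3306)
C*G = 3306*(-111) = -366966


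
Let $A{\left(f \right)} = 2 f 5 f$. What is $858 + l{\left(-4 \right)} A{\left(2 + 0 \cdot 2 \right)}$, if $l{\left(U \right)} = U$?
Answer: $698$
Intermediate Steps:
$A{\left(f \right)} = 10 f^{2}$ ($A{\left(f \right)} = 10 f f = 10 f^{2}$)
$858 + l{\left(-4 \right)} A{\left(2 + 0 \cdot 2 \right)} = 858 - 4 \cdot 10 \left(2 + 0 \cdot 2\right)^{2} = 858 - 4 \cdot 10 \left(2 + 0\right)^{2} = 858 - 4 \cdot 10 \cdot 2^{2} = 858 - 4 \cdot 10 \cdot 4 = 858 - 160 = 698$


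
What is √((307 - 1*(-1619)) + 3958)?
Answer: 2*√1471 ≈ 76.707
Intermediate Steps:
√((307 - 1*(-1619)) + 3958) = √((307 + 1619) + 3958) = √(1926 + 3958) = √5884 = 2*√1471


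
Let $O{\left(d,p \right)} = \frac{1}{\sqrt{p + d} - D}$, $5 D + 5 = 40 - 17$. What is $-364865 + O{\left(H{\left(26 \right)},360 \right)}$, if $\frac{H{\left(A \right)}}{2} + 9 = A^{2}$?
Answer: $- \frac{7666908200}{21013} + \frac{275 \sqrt{14}}{42026} \approx -3.6487 \cdot 10^{5}$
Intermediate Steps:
$H{\left(A \right)} = -18 + 2 A^{2}$
$D = \frac{18}{5}$ ($D = -1 + \frac{40 - 17}{5} = -1 + \frac{1}{5} \cdot 23 = -1 + \frac{23}{5} = \frac{18}{5} \approx 3.6$)
$O{\left(d,p \right)} = \frac{1}{- \frac{18}{5} + \sqrt{d + p}}$ ($O{\left(d,p \right)} = \frac{1}{\sqrt{p + d} - \frac{18}{5}} = \frac{1}{\sqrt{d + p} - \frac{18}{5}} = \frac{1}{- \frac{18}{5} + \sqrt{d + p}}$)
$-364865 + O{\left(H{\left(26 \right)},360 \right)} = -364865 + \frac{5}{-18 + 5 \sqrt{\left(-18 + 2 \cdot 26^{2}\right) + 360}} = -364865 + \frac{5}{-18 + 5 \sqrt{\left(-18 + 2 \cdot 676\right) + 360}} = -364865 + \frac{5}{-18 + 5 \sqrt{\left(-18 + 1352\right) + 360}} = -364865 + \frac{5}{-18 + 5 \sqrt{1334 + 360}} = -364865 + \frac{5}{-18 + 5 \sqrt{1694}} = -364865 + \frac{5}{-18 + 5 \cdot 11 \sqrt{14}} = -364865 + \frac{5}{-18 + 55 \sqrt{14}}$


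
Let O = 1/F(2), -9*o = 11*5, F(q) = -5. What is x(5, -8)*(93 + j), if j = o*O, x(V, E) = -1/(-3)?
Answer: 848/27 ≈ 31.407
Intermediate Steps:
x(V, E) = ⅓ (x(V, E) = -1*(-⅓) = ⅓)
o = -55/9 (o = -11*5/9 = -⅑*55 = -55/9 ≈ -6.1111)
O = -⅕ (O = 1/(-5) = 1*(-⅕) = -⅕ ≈ -0.20000)
j = 11/9 (j = -55/9*(-⅕) = 11/9 ≈ 1.2222)
x(5, -8)*(93 + j) = (93 + 11/9)/3 = (⅓)*(848/9) = 848/27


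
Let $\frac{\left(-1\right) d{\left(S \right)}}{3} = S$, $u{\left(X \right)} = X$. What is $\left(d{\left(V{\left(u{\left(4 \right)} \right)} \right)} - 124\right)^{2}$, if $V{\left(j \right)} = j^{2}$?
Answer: $29584$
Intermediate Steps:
$d{\left(S \right)} = - 3 S$
$\left(d{\left(V{\left(u{\left(4 \right)} \right)} \right)} - 124\right)^{2} = \left(- 3 \cdot 4^{2} - 124\right)^{2} = \left(\left(-3\right) 16 - 124\right)^{2} = \left(-48 - 124\right)^{2} = \left(-172\right)^{2} = 29584$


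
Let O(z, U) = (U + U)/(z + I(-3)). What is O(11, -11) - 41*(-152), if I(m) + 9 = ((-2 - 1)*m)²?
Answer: 517234/83 ≈ 6231.7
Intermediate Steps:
I(m) = -9 + 9*m² (I(m) = -9 + ((-2 - 1)*m)² = -9 + (-3*m)² = -9 + 9*m²)
O(z, U) = 2*U/(72 + z) (O(z, U) = (U + U)/(z + (-9 + 9*(-3)²)) = (2*U)/(z + (-9 + 9*9)) = (2*U)/(z + (-9 + 81)) = (2*U)/(z + 72) = (2*U)/(72 + z) = 2*U/(72 + z))
O(11, -11) - 41*(-152) = 2*(-11)/(72 + 11) - 41*(-152) = 2*(-11)/83 + 6232 = 2*(-11)*(1/83) + 6232 = -22/83 + 6232 = 517234/83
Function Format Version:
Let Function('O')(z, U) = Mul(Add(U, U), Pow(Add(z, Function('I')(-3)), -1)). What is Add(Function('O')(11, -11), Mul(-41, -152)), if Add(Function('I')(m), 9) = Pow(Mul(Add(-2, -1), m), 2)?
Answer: Rational(517234, 83) ≈ 6231.7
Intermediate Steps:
Function('I')(m) = Add(-9, Mul(9, Pow(m, 2))) (Function('I')(m) = Add(-9, Pow(Mul(Add(-2, -1), m), 2)) = Add(-9, Pow(Mul(-3, m), 2)) = Add(-9, Mul(9, Pow(m, 2))))
Function('O')(z, U) = Mul(2, U, Pow(Add(72, z), -1)) (Function('O')(z, U) = Mul(Add(U, U), Pow(Add(z, Add(-9, Mul(9, Pow(-3, 2)))), -1)) = Mul(Mul(2, U), Pow(Add(z, Add(-9, Mul(9, 9))), -1)) = Mul(Mul(2, U), Pow(Add(z, Add(-9, 81)), -1)) = Mul(Mul(2, U), Pow(Add(z, 72), -1)) = Mul(Mul(2, U), Pow(Add(72, z), -1)) = Mul(2, U, Pow(Add(72, z), -1)))
Add(Function('O')(11, -11), Mul(-41, -152)) = Add(Mul(2, -11, Pow(Add(72, 11), -1)), Mul(-41, -152)) = Add(Mul(2, -11, Pow(83, -1)), 6232) = Add(Mul(2, -11, Rational(1, 83)), 6232) = Add(Rational(-22, 83), 6232) = Rational(517234, 83)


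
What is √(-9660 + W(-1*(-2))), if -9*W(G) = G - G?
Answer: 2*I*√2415 ≈ 98.285*I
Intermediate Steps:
W(G) = 0 (W(G) = -(G - G)/9 = -⅑*0 = 0)
√(-9660 + W(-1*(-2))) = √(-9660 + 0) = √(-9660) = 2*I*√2415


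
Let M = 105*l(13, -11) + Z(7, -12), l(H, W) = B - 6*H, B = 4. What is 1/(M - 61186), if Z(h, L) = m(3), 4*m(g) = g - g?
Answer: -1/68956 ≈ -1.4502e-5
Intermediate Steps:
m(g) = 0 (m(g) = (g - g)/4 = (1/4)*0 = 0)
Z(h, L) = 0
l(H, W) = 4 - 6*H
M = -7770 (M = 105*(4 - 6*13) + 0 = 105*(4 - 78) + 0 = 105*(-74) + 0 = -7770 + 0 = -7770)
1/(M - 61186) = 1/(-7770 - 61186) = 1/(-68956) = -1/68956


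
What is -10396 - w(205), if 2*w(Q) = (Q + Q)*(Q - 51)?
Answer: -41966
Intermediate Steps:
w(Q) = Q*(-51 + Q) (w(Q) = ((Q + Q)*(Q - 51))/2 = ((2*Q)*(-51 + Q))/2 = (2*Q*(-51 + Q))/2 = Q*(-51 + Q))
-10396 - w(205) = -10396 - 205*(-51 + 205) = -10396 - 205*154 = -10396 - 1*31570 = -10396 - 31570 = -41966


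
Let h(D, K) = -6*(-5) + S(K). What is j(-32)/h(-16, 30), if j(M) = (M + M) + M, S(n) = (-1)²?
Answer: -96/31 ≈ -3.0968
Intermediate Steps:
S(n) = 1
h(D, K) = 31 (h(D, K) = -6*(-5) + 1 = 30 + 1 = 31)
j(M) = 3*M (j(M) = 2*M + M = 3*M)
j(-32)/h(-16, 30) = (3*(-32))/31 = -96*1/31 = -96/31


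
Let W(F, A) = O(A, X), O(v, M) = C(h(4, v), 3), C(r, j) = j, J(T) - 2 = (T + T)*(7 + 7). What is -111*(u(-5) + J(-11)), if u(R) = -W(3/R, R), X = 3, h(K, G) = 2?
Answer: 34299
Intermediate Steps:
J(T) = 2 + 28*T (J(T) = 2 + (T + T)*(7 + 7) = 2 + (2*T)*14 = 2 + 28*T)
O(v, M) = 3
W(F, A) = 3
u(R) = -3 (u(R) = -1*3 = -3)
-111*(u(-5) + J(-11)) = -111*(-3 + (2 + 28*(-11))) = -111*(-3 + (2 - 308)) = -111*(-3 - 306) = -111*(-309) = 34299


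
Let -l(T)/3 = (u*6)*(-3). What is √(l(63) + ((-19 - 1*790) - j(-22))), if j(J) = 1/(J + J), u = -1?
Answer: 3*I*√46409/22 ≈ 29.376*I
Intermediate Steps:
l(T) = -54 (l(T) = -3*(-1*6)*(-3) = -(-18)*(-3) = -3*18 = -54)
j(J) = 1/(2*J)
√(l(63) + ((-19 - 1*790) - j(-22))) = √(-54 + ((-19 - 1*790) - 1/(2*(-22)))) = √(-54 + ((-19 - 790) - (-1)/(2*22))) = √(-54 + (-809 - 1*(-1/44))) = √(-54 + (-809 + 1/44)) = √(-54 - 35595/44) = √(-37971/44) = 3*I*√46409/22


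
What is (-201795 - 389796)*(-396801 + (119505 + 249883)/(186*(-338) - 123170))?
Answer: 21835752133778583/93019 ≈ 2.3474e+11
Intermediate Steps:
(-201795 - 389796)*(-396801 + (119505 + 249883)/(186*(-338) - 123170)) = -591591*(-396801 + 369388/(-62868 - 123170)) = -591591*(-396801 + 369388/(-186038)) = -591591*(-396801 + 369388*(-1/186038)) = -591591*(-396801 - 184694/93019) = -591591*(-36910216913/93019) = 21835752133778583/93019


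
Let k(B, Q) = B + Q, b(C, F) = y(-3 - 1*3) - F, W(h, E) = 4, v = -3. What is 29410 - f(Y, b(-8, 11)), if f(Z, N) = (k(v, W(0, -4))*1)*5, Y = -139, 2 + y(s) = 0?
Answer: 29405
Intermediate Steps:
y(s) = -2 (y(s) = -2 + 0 = -2)
b(C, F) = -2 - F
f(Z, N) = 5 (f(Z, N) = ((-3 + 4)*1)*5 = (1*1)*5 = 1*5 = 5)
29410 - f(Y, b(-8, 11)) = 29410 - 1*5 = 29410 - 5 = 29405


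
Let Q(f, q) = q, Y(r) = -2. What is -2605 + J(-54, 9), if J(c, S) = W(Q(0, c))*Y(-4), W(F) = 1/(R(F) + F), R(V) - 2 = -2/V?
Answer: -3654761/1403 ≈ -2605.0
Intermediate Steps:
R(V) = 2 - 2/V
W(F) = 1/(2 + F - 2/F) (W(F) = 1/((2 - 2/F) + F) = 1/(2 + F - 2/F))
J(c, S) = -2*c/(-2 + c² + 2*c) (J(c, S) = (c/(-2 + c² + 2*c))*(-2) = -2*c/(-2 + c² + 2*c))
-2605 + J(-54, 9) = -2605 - 2*(-54)/(-2 + (-54)² + 2*(-54)) = -2605 - 2*(-54)/(-2 + 2916 - 108) = -2605 - 2*(-54)/2806 = -2605 - 2*(-54)*1/2806 = -2605 + 54/1403 = -3654761/1403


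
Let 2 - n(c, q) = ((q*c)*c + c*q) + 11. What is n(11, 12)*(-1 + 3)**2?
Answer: -6372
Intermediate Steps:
n(c, q) = -9 - c*q - q*c**2 (n(c, q) = 2 - (((q*c)*c + c*q) + 11) = 2 - (((c*q)*c + c*q) + 11) = 2 - ((q*c**2 + c*q) + 11) = 2 - ((c*q + q*c**2) + 11) = 2 - (11 + c*q + q*c**2) = 2 + (-11 - c*q - q*c**2) = -9 - c*q - q*c**2)
n(11, 12)*(-1 + 3)**2 = (-9 - 1*11*12 - 1*12*11**2)*(-1 + 3)**2 = (-9 - 132 - 1*12*121)*2**2 = (-9 - 132 - 1452)*4 = -1593*4 = -6372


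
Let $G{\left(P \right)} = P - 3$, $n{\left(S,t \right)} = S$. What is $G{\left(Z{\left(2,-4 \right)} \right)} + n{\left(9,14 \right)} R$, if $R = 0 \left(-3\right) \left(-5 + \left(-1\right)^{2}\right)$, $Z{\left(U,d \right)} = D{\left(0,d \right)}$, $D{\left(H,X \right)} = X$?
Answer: $-7$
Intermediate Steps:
$Z{\left(U,d \right)} = d$
$R = 0$ ($R = 0 \left(-5 + 1\right) = 0 \left(-4\right) = 0$)
$G{\left(P \right)} = -3 + P$ ($G{\left(P \right)} = P - 3 = -3 + P$)
$G{\left(Z{\left(2,-4 \right)} \right)} + n{\left(9,14 \right)} R = \left(-3 - 4\right) + 9 \cdot 0 = -7 + 0 = -7$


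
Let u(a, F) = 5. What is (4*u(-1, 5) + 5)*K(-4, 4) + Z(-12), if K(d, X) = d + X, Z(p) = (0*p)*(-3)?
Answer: 0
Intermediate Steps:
Z(p) = 0 (Z(p) = 0*(-3) = 0)
K(d, X) = X + d
(4*u(-1, 5) + 5)*K(-4, 4) + Z(-12) = (4*5 + 5)*(4 - 4) + 0 = (20 + 5)*0 + 0 = 25*0 + 0 = 0 + 0 = 0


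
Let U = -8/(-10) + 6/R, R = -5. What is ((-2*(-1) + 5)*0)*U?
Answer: 0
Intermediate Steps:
U = -2/5 (U = -8/(-10) + 6/(-5) = -8*(-1/10) + 6*(-1/5) = 4/5 - 6/5 = -2/5 ≈ -0.40000)
((-2*(-1) + 5)*0)*U = ((-2*(-1) + 5)*0)*(-2/5) = ((2 + 5)*0)*(-2/5) = (7*0)*(-2/5) = 0*(-2/5) = 0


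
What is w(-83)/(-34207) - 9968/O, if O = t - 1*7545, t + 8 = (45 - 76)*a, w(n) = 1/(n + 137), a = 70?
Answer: 876793361/855243414 ≈ 1.0252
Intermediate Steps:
w(n) = 1/(137 + n)
t = -2178 (t = -8 + (45 - 76)*70 = -8 - 31*70 = -8 - 2170 = -2178)
O = -9723 (O = -2178 - 1*7545 = -2178 - 7545 = -9723)
w(-83)/(-34207) - 9968/O = 1/((137 - 83)*(-34207)) - 9968/(-9723) = -1/34207/54 - 9968*(-1/9723) = (1/54)*(-1/34207) + 1424/1389 = -1/1847178 + 1424/1389 = 876793361/855243414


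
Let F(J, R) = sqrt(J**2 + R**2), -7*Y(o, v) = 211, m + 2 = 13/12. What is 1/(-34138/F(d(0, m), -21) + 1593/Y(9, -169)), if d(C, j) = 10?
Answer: 1272897801/51817638384583 - 1519857898*sqrt(541)/51817638384583 ≈ -0.00065765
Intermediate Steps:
m = -11/12 (m = -2 + 13/12 = -11/12 ≈ -0.91667)
Y(o, v) = -211/7 (Y(o, v) = -1/7*211 = -211/7)
1/(-34138/F(d(0, m), -21) + 1593/Y(9, -169)) = 1/(-34138/sqrt(10**2 + (-21)**2) + 1593/(-211/7)) = 1/(-34138/sqrt(100 + 441) + 1593*(-7/211)) = 1/(-34138*sqrt(541)/541 - 11151/211) = 1/(-11151/211 - 34138*sqrt(541)/541)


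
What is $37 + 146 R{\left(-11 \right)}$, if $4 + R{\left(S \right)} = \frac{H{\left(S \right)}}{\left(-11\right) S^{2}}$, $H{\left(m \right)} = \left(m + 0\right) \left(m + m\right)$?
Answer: $- \frac{6309}{11} \approx -573.54$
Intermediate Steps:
$H{\left(m \right)} = 2 m^{2}$ ($H{\left(m \right)} = m 2 m = 2 m^{2}$)
$R{\left(S \right)} = - \frac{46}{11}$ ($R{\left(S \right)} = -4 + \frac{2 S^{2}}{\left(-11\right) S^{2}} = -4 + 2 S^{2} \left(- \frac{1}{11 S^{2}}\right) = -4 - \frac{2}{11} = - \frac{46}{11}$)
$37 + 146 R{\left(-11 \right)} = 37 + 146 \left(- \frac{46}{11}\right) = 37 - \frac{6716}{11} = - \frac{6309}{11}$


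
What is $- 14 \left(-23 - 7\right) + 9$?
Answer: $429$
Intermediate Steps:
$- 14 \left(-23 - 7\right) + 9 = \left(-14\right) \left(-30\right) + 9 = 420 + 9 = 429$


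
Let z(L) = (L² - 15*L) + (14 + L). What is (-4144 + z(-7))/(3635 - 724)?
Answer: -3983/2911 ≈ -1.3683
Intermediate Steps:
z(L) = 14 + L² - 14*L
(-4144 + z(-7))/(3635 - 724) = (-4144 + (14 + (-7)² - 14*(-7)))/(3635 - 724) = (-4144 + (14 + 49 + 98))/2911 = (-4144 + 161)*(1/2911) = -3983*1/2911 = -3983/2911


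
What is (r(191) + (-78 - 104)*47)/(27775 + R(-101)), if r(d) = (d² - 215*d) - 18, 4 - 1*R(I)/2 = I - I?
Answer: -13156/27783 ≈ -0.47353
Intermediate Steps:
R(I) = 8 (R(I) = 8 - 2*(I - I) = 8 - 2*0 = 8 + 0 = 8)
r(d) = -18 + d² - 215*d
(r(191) + (-78 - 104)*47)/(27775 + R(-101)) = ((-18 + 191² - 215*191) + (-78 - 104)*47)/(27775 + 8) = ((-18 + 36481 - 41065) - 182*47)/27783 = (-4602 - 8554)*(1/27783) = -13156*1/27783 = -13156/27783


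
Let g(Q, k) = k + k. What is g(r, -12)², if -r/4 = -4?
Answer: 576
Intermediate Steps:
r = 16 (r = -4*(-4) = 16)
g(Q, k) = 2*k
g(r, -12)² = (2*(-12))² = (-24)² = 576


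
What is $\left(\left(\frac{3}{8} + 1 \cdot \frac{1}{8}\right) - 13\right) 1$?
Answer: $- \frac{25}{2} \approx -12.5$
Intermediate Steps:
$\left(\left(\frac{3}{8} + 1 \cdot \frac{1}{8}\right) - 13\right) 1 = \left(\left(3 \cdot \frac{1}{8} + 1 \cdot \frac{1}{8}\right) - 13\right) 1 = \left(\left(\frac{3}{8} + \frac{1}{8}\right) - 13\right) 1 = \left(\frac{1}{2} - 13\right) 1 = \left(- \frac{25}{2}\right) 1 = - \frac{25}{2}$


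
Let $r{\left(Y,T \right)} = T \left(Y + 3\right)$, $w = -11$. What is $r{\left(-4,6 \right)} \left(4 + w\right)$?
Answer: $42$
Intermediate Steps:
$r{\left(Y,T \right)} = T \left(3 + Y\right)$
$r{\left(-4,6 \right)} \left(4 + w\right) = 6 \left(3 - 4\right) \left(4 - 11\right) = 6 \left(-1\right) \left(-7\right) = \left(-6\right) \left(-7\right) = 42$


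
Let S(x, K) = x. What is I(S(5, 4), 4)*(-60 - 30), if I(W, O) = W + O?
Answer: -810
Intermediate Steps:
I(W, O) = O + W
I(S(5, 4), 4)*(-60 - 30) = (4 + 5)*(-60 - 30) = 9*(-90) = -810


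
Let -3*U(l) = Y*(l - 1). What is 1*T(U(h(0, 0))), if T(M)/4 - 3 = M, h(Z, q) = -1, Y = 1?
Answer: 44/3 ≈ 14.667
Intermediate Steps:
U(l) = ⅓ - l/3 (U(l) = -(l - 1)/3 = -(-1 + l)/3 = ⅓ - l/3)
T(M) = 12 + 4*M
1*T(U(h(0, 0))) = 1*(12 + 4*(⅓ - ⅓*(-1))) = 1*(12 + 4*(⅓ + ⅓)) = 1*(12 + 4*(⅔)) = 1*(12 + 8/3) = 1*(44/3) = 44/3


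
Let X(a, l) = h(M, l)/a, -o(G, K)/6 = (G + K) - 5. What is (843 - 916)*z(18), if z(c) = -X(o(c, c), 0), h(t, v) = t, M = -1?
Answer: 73/186 ≈ 0.39247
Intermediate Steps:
o(G, K) = 30 - 6*G - 6*K (o(G, K) = -6*((G + K) - 5) = -6*(-5 + G + K) = 30 - 6*G - 6*K)
X(a, l) = -1/a
z(c) = 1/(30 - 12*c) (z(c) = -(-1)/(30 - 6*c - 6*c) = -(-1)/(30 - 12*c) = 1/(30 - 12*c))
(843 - 916)*z(18) = (843 - 916)*(-1/(-30 + 12*18)) = -(-73)/(-30 + 216) = -(-73)/186 = -73*(-1/186) = 73/186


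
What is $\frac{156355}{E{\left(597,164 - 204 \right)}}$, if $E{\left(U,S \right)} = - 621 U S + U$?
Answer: $\frac{156355}{14830077} \approx 0.010543$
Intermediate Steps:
$E{\left(U,S \right)} = U - 621 S U$ ($E{\left(U,S \right)} = - 621 S U + U = U - 621 S U$)
$\frac{156355}{E{\left(597,164 - 204 \right)}} = \frac{156355}{597 \left(1 - 621 \left(164 - 204\right)\right)} = \frac{156355}{597 \left(1 - -24840\right)} = \frac{156355}{597 \left(1 + 24840\right)} = \frac{156355}{597 \cdot 24841} = \frac{156355}{14830077}$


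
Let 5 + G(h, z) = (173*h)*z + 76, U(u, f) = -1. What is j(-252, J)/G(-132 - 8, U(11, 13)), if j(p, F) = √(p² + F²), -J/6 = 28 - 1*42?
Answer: 28*√10/8097 ≈ 0.010935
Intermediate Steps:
J = 84 (J = -6*(28 - 1*42) = -6*(28 - 42) = -6*(-14) = 84)
G(h, z) = 71 + 173*h*z (G(h, z) = -5 + ((173*h)*z + 76) = -5 + (173*h*z + 76) = -5 + (76 + 173*h*z) = 71 + 173*h*z)
j(p, F) = √(F² + p²)
j(-252, J)/G(-132 - 8, U(11, 13)) = √(84² + (-252)²)/(71 + 173*(-132 - 8)*(-1)) = √(7056 + 63504)/(71 + 173*(-140)*(-1)) = √70560/(71 + 24220) = (84*√10)/24291 = (84*√10)*(1/24291) = 28*√10/8097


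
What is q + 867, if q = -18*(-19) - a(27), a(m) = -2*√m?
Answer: 1209 + 6*√3 ≈ 1219.4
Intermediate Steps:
q = 342 + 6*√3 (q = -18*(-19) - (-2)*√27 = 342 - (-2)*3*√3 = 342 - (-6)*√3 = 342 + 6*√3 ≈ 352.39)
q + 867 = (342 + 6*√3) + 867 = 1209 + 6*√3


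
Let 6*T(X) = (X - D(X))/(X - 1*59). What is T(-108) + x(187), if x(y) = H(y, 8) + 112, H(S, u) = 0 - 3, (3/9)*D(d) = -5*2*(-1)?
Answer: 18226/167 ≈ 109.14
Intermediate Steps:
D(d) = 30 (D(d) = 3*(-5*2*(-1)) = 3*(-10*(-1)) = 3*10 = 30)
H(S, u) = -3
x(y) = 109 (x(y) = -3 + 112 = 109)
T(X) = (-30 + X)/(6*(-59 + X)) (T(X) = ((X - 1*30)/(X - 1*59))/6 = ((X - 30)/(X - 59))/6 = ((-30 + X)/(-59 + X))/6 = (-30 + X)/(6*(-59 + X)))
T(-108) + x(187) = (-30 - 108)/(6*(-59 - 108)) + 109 = (⅙)*(-138)/(-167) + 109 = (⅙)*(-1/167)*(-138) + 109 = 23/167 + 109 = 18226/167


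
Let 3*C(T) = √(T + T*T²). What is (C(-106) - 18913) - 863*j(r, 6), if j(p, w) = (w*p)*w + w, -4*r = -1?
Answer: -31858 + I*√1191122/3 ≈ -31858.0 + 363.79*I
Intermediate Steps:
r = ¼ (r = -¼*(-1) = ¼ ≈ 0.25000)
j(p, w) = w + p*w² (j(p, w) = (p*w)*w + w = p*w² + w = w + p*w²)
C(T) = √(T + T³)/3 (C(T) = √(T + T*T²)/3 = √(T + T³)/3)
(C(-106) - 18913) - 863*j(r, 6) = (√(-106 + (-106)³)/3 - 18913) - 5178*(1 + (¼)*6) = (√(-106 - 1191016)/3 - 18913) - 5178*(1 + 3/2) = (√(-1191122)/3 - 18913) - 5178*5/2 = ((I*√1191122)/3 - 18913) - 863*15 = (I*√1191122/3 - 18913) - 12945 = (-18913 + I*√1191122/3) - 12945 = -31858 + I*√1191122/3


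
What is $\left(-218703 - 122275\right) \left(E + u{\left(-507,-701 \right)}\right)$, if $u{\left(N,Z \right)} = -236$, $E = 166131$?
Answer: $-56566545310$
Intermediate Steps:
$\left(-218703 - 122275\right) \left(E + u{\left(-507,-701 \right)}\right) = \left(-218703 - 122275\right) \left(166131 - 236\right) = \left(-218703 - 122275\right) 165895 = \left(-340978\right) 165895 = -56566545310$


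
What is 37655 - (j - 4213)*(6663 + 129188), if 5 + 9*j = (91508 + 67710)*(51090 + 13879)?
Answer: -468423137976475/3 ≈ -1.5614e+14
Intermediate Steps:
j = 3448078079/3 (j = -5/9 + ((91508 + 67710)*(51090 + 13879))/9 = -5/9 + (159218*64969)/9 = -5/9 + (1/9)*10344234242 = -5/9 + 10344234242/9 = 3448078079/3 ≈ 1.1494e+9)
37655 - (j - 4213)*(6663 + 129188) = 37655 - (3448078079/3 - 4213)*(6663 + 129188) = 37655 - 3448065440*135851/3 = 37655 - 1*468423138089440/3 = 37655 - 468423138089440/3 = -468423137976475/3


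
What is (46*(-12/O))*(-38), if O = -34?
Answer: -10488/17 ≈ -616.94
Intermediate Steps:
(46*(-12/O))*(-38) = (46*(-12/(-34)))*(-38) = (46*(-12*(-1/34)))*(-38) = (46*(6/17))*(-38) = (276/17)*(-38) = -10488/17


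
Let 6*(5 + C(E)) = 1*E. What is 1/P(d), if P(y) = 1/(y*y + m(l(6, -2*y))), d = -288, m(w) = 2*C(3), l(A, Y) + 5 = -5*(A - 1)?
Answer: 82935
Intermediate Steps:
C(E) = -5 + E/6 (C(E) = -5 + (1*E)/6 = -5 + E/6)
l(A, Y) = -5*A (l(A, Y) = -5 - 5*(A - 1) = -5 - 5*(-1 + A) = -5 + (5 - 5*A) = -5*A)
m(w) = -9 (m(w) = 2*(-5 + (1/6)*3) = 2*(-5 + 1/2) = 2*(-9/2) = -9)
P(y) = 1/(-9 + y**2) (P(y) = 1/(y*y - 9) = 1/(y**2 - 9) = 1/(-9 + y**2))
1/P(d) = 1/(1/(-9 + (-288)**2)) = 1/(1/(-9 + 82944)) = 1/(1/82935) = 82935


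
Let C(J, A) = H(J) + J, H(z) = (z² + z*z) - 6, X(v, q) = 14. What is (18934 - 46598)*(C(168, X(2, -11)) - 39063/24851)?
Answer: -38917052564208/24851 ≈ -1.5660e+9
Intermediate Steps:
H(z) = -6 + 2*z² (H(z) = (z² + z²) - 6 = 2*z² - 6 = -6 + 2*z²)
C(J, A) = -6 + J + 2*J² (C(J, A) = (-6 + 2*J²) + J = -6 + J + 2*J²)
(18934 - 46598)*(C(168, X(2, -11)) - 39063/24851) = (18934 - 46598)*((-6 + 168 + 2*168²) - 39063/24851) = -27664*((-6 + 168 + 2*28224) - 39063*1/24851) = -27664*((-6 + 168 + 56448) - 39063/24851) = -27664*(56610 - 39063/24851) = -27664*1406776047/24851 = -38917052564208/24851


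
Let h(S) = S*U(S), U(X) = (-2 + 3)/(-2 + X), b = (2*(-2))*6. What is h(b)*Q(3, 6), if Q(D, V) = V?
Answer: 72/13 ≈ 5.5385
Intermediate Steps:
b = -24 (b = -4*6 = -24)
U(X) = 1/(-2 + X)
h(S) = S/(-2 + S)
h(b)*Q(3, 6) = -24/(-2 - 24)*6 = -24/(-26)*6 = -24*(-1/26)*6 = (12/13)*6 = 72/13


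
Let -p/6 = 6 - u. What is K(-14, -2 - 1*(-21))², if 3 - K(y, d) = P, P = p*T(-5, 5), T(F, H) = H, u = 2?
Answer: 15129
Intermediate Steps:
p = -24 (p = -6*(6 - 1*2) = -6*(6 - 2) = -6*4 = -24)
P = -120 (P = -24*5 = -120)
K(y, d) = 123 (K(y, d) = 3 - 1*(-120) = 3 + 120 = 123)
K(-14, -2 - 1*(-21))² = 123² = 15129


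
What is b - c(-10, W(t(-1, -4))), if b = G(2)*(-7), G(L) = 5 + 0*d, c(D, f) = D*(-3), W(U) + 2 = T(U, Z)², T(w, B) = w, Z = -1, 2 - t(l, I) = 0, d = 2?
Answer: -65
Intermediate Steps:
t(l, I) = 2 (t(l, I) = 2 - 1*0 = 2 + 0 = 2)
W(U) = -2 + U²
c(D, f) = -3*D
G(L) = 5 (G(L) = 5 + 0*2 = 5 + 0 = 5)
b = -35 (b = 5*(-7) = -35)
b - c(-10, W(t(-1, -4))) = -35 - (-3)*(-10) = -35 - 1*30 = -35 - 30 = -65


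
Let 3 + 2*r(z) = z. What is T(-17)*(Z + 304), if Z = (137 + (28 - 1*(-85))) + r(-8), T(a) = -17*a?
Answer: 317033/2 ≈ 1.5852e+5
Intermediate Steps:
r(z) = -3/2 + z/2
Z = 489/2 (Z = (137 + (28 - 1*(-85))) + (-3/2 + (½)*(-8)) = (137 + (28 + 85)) + (-3/2 - 4) = (137 + 113) - 11/2 = 250 - 11/2 = 489/2 ≈ 244.50)
T(-17)*(Z + 304) = (-17*(-17))*(489/2 + 304) = 289*(1097/2) = 317033/2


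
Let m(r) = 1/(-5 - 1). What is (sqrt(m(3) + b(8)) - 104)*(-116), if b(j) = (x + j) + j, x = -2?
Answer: 12064 - 58*sqrt(498)/3 ≈ 11633.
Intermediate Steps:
m(r) = -1/6 (m(r) = 1/(-6) = -1/6)
b(j) = -2 + 2*j (b(j) = (-2 + j) + j = -2 + 2*j)
(sqrt(m(3) + b(8)) - 104)*(-116) = (sqrt(-1/6 + (-2 + 2*8)) - 104)*(-116) = (sqrt(-1/6 + (-2 + 16)) - 104)*(-116) = (sqrt(-1/6 + 14) - 104)*(-116) = (sqrt(83/6) - 104)*(-116) = (sqrt(498)/6 - 104)*(-116) = (-104 + sqrt(498)/6)*(-116) = 12064 - 58*sqrt(498)/3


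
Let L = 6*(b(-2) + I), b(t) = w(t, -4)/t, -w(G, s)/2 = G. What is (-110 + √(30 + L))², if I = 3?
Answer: 10816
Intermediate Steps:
w(G, s) = -2*G
b(t) = -2 (b(t) = (-2*t)/t = -2)
L = 6 (L = 6*(-2 + 3) = 6*1 = 6)
(-110 + √(30 + L))² = (-110 + √(30 + 6))² = (-110 + √36)² = (-110 + 6)² = (-104)² = 10816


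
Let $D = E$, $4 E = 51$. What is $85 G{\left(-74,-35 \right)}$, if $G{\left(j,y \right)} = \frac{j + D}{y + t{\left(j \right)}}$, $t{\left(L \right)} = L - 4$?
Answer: $\frac{20825}{452} \approx 46.073$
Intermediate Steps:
$t{\left(L \right)} = -4 + L$
$E = \frac{51}{4}$ ($E = \frac{1}{4} \cdot 51 = \frac{51}{4} \approx 12.75$)
$D = \frac{51}{4} \approx 12.75$
$G{\left(j,y \right)} = \frac{\frac{51}{4} + j}{-4 + j + y}$ ($G{\left(j,y \right)} = \frac{j + \frac{51}{4}}{y + \left(-4 + j\right)} = \frac{\frac{51}{4} + j}{-4 + j + y}$)
$85 G{\left(-74,-35 \right)} = 85 \frac{\frac{51}{4} - 74}{-4 - 74 - 35} = 85 \frac{1}{-113} \left(- \frac{245}{4}\right) = 85 \left(\left(- \frac{1}{113}\right) \left(- \frac{245}{4}\right)\right) = 85 \cdot \frac{245}{452} = \frac{20825}{452}$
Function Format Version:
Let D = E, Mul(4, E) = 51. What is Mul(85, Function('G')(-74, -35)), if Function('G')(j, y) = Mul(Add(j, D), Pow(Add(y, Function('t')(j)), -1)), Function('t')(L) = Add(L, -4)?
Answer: Rational(20825, 452) ≈ 46.073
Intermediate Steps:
Function('t')(L) = Add(-4, L)
E = Rational(51, 4) (E = Mul(Rational(1, 4), 51) = Rational(51, 4) ≈ 12.750)
D = Rational(51, 4) ≈ 12.750
Function('G')(j, y) = Mul(Pow(Add(-4, j, y), -1), Add(Rational(51, 4), j)) (Function('G')(j, y) = Mul(Add(j, Rational(51, 4)), Pow(Add(y, Add(-4, j)), -1)) = Mul(Add(Rational(51, 4), j), Pow(Add(-4, j, y), -1)) = Mul(Pow(Add(-4, j, y), -1), Add(Rational(51, 4), j)))
Mul(85, Function('G')(-74, -35)) = Mul(85, Mul(Pow(Add(-4, -74, -35), -1), Add(Rational(51, 4), -74))) = Mul(85, Mul(Pow(-113, -1), Rational(-245, 4))) = Mul(85, Mul(Rational(-1, 113), Rational(-245, 4))) = Mul(85, Rational(245, 452)) = Rational(20825, 452)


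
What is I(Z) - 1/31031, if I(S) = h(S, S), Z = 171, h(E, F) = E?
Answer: 5306300/31031 ≈ 171.00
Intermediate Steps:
I(S) = S
I(Z) - 1/31031 = 171 - 1/31031 = 5306300/31031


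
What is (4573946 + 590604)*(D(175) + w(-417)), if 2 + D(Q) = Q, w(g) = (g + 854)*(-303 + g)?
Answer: -1624080544850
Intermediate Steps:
w(g) = (-303 + g)*(854 + g) (w(g) = (854 + g)*(-303 + g) = (-303 + g)*(854 + g))
D(Q) = -2 + Q
(4573946 + 590604)*(D(175) + w(-417)) = (4573946 + 590604)*((-2 + 175) + (-258762 + (-417)² + 551*(-417))) = 5164550*(173 + (-258762 + 173889 - 229767)) = 5164550*(173 - 314640) = 5164550*(-314467) = -1624080544850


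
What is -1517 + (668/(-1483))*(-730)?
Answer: -1762071/1483 ≈ -1188.2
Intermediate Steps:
-1517 + (668/(-1483))*(-730) = -1517 + (668*(-1/1483))*(-730) = -1517 - 668/1483*(-730) = -1517 + 487640/1483 = -1762071/1483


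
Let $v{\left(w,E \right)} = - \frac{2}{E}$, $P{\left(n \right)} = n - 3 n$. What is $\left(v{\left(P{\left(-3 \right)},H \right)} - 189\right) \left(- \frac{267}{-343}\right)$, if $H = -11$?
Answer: $- \frac{554559}{3773} \approx -146.98$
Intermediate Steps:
$P{\left(n \right)} = - 2 n$
$\left(v{\left(P{\left(-3 \right)},H \right)} - 189\right) \left(- \frac{267}{-343}\right) = \left(- \frac{2}{-11} - 189\right) \left(- \frac{267}{-343}\right) = \left(\left(-2\right) \left(- \frac{1}{11}\right) - 189\right) \left(\left(-267\right) \left(- \frac{1}{343}\right)\right) = \left(\frac{2}{11} - 189\right) \frac{267}{343} = \left(- \frac{2077}{11}\right) \frac{267}{343} = - \frac{554559}{3773}$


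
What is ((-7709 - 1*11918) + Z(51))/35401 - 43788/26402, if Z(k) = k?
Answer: -1033492270/467328601 ≈ -2.2115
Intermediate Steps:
((-7709 - 1*11918) + Z(51))/35401 - 43788/26402 = ((-7709 - 1*11918) + 51)/35401 - 43788/26402 = ((-7709 - 11918) + 51)*(1/35401) - 43788*1/26402 = (-19627 + 51)*(1/35401) - 21894/13201 = -19576*1/35401 - 21894/13201 = -19576/35401 - 21894/13201 = -1033492270/467328601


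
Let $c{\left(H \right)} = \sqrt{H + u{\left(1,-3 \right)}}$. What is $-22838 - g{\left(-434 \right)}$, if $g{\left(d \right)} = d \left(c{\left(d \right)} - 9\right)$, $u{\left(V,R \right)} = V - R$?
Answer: $-26744 + 434 i \sqrt{430} \approx -26744.0 + 8999.6 i$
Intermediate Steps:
$c{\left(H \right)} = \sqrt{4 + H}$ ($c{\left(H \right)} = \sqrt{H + \left(1 - -3\right)} = \sqrt{H + \left(1 + 3\right)} = \sqrt{H + 4} = \sqrt{4 + H}$)
$g{\left(d \right)} = d \left(-9 + \sqrt{4 + d}\right)$ ($g{\left(d \right)} = d \left(\sqrt{4 + d} - 9\right) = d \left(-9 + \sqrt{4 + d}\right)$)
$-22838 - g{\left(-434 \right)} = -22838 - - 434 \left(-9 + \sqrt{4 - 434}\right) = -22838 - - 434 \left(-9 + \sqrt{-430}\right) = -22838 - - 434 \left(-9 + i \sqrt{430}\right) = -22838 - \left(3906 - 434 i \sqrt{430}\right) = -26744 + 434 i \sqrt{430}$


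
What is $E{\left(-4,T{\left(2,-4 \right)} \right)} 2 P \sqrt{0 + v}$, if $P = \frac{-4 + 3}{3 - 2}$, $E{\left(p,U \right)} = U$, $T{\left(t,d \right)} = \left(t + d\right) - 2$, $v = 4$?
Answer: $16$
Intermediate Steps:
$T{\left(t,d \right)} = -2 + d + t$ ($T{\left(t,d \right)} = \left(d + t\right) - 2 = -2 + d + t$)
$P = -1$ ($P = - 1^{-1} = \left(-1\right) 1 = -1$)
$E{\left(-4,T{\left(2,-4 \right)} \right)} 2 P \sqrt{0 + v} = \left(-2 - 4 + 2\right) 2 \left(-1\right) \sqrt{0 + 4} = - 4 \left(- 2 \sqrt{4}\right) = - 4 \left(\left(-2\right) 2\right) = \left(-4\right) \left(-4\right) = 16$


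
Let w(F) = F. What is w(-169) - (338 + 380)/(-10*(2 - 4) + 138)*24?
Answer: -21967/79 ≈ -278.06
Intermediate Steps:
w(-169) - (338 + 380)/(-10*(2 - 4) + 138)*24 = -169 - (338 + 380)/(-10*(2 - 4) + 138)*24 = -169 - 718/(-10*(-2) + 138)*24 = -169 - 718/(20 + 138)*24 = -169 - 718/158*24 = -169 - 718*(1/158)*24 = -169 - 359*24/79 = -169 - 1*8616/79 = -169 - 8616/79 = -21967/79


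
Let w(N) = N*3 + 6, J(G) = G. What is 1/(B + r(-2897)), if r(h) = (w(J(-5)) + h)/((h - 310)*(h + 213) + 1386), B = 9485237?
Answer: 4304487/40829079356966 ≈ 1.0543e-7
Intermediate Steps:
w(N) = 6 + 3*N (w(N) = 3*N + 6 = 6 + 3*N)
r(h) = (-9 + h)/(1386 + (-310 + h)*(213 + h)) (r(h) = ((6 + 3*(-5)) + h)/((h - 310)*(h + 213) + 1386) = ((6 - 15) + h)/((-310 + h)*(213 + h) + 1386) = (-9 + h)/(1386 + (-310 + h)*(213 + h)))
1/(B + r(-2897)) = 1/(9485237 + (9 - 1*(-2897))/(64644 - 1*(-2897)² + 97*(-2897))) = 1/(9485237 + (9 + 2897)/(64644 - 1*8392609 - 281009)) = 1/(9485237 + 2906/(64644 - 8392609 - 281009)) = 1/(9485237 + 2906/(-8608974)) = 1/(9485237 - 1/8608974*2906) = 1/(9485237 - 1453/4304487) = 1/(40829079356966/4304487) = 4304487/40829079356966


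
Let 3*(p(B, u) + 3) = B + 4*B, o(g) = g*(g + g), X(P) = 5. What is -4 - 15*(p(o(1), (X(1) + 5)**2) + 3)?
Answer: -54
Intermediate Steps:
o(g) = 2*g**2 (o(g) = g*(2*g) = 2*g**2)
p(B, u) = -3 + 5*B/3 (p(B, u) = -3 + (B + 4*B)/3 = -3 + (5*B)/3 = -3 + 5*B/3)
-4 - 15*(p(o(1), (X(1) + 5)**2) + 3) = -4 - 15*((-3 + 5*(2*1**2)/3) + 3) = -4 - 15*((-3 + 5*(2*1)/3) + 3) = -4 - 15*((-3 + (5/3)*2) + 3) = -4 - 15*((-3 + 10/3) + 3) = -4 - 15*(1/3 + 3) = -4 - 15*10/3 = -4 - 50 = -54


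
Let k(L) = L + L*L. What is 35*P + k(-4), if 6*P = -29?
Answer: -943/6 ≈ -157.17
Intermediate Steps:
k(L) = L + L**2
P = -29/6 (P = (1/6)*(-29) = -29/6 ≈ -4.8333)
35*P + k(-4) = 35*(-29/6) - 4*(1 - 4) = -1015/6 - 4*(-3) = -1015/6 + 12 = -943/6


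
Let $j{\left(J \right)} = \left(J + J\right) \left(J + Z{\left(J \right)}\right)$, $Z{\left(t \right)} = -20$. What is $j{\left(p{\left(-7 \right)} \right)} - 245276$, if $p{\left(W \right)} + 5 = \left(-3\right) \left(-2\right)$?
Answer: $-245314$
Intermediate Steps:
$p{\left(W \right)} = 1$ ($p{\left(W \right)} = -5 - -6 = -5 + 6 = 1$)
$j{\left(J \right)} = 2 J \left(-20 + J\right)$ ($j{\left(J \right)} = \left(J + J\right) \left(J - 20\right) = 2 J \left(-20 + J\right)$)
$j{\left(p{\left(-7 \right)} \right)} - 245276 = 2 \cdot 1 \left(-20 + 1\right) - 245276 = 2 \cdot 1 \left(-19\right) - 245276 = -38 - 245276 = -245314$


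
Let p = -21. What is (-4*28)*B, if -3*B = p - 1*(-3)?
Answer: -672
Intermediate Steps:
B = 6 (B = -(-21 - 1*(-3))/3 = -(-21 + 3)/3 = -⅓*(-18) = 6)
(-4*28)*B = -4*28*6 = -112*6 = -672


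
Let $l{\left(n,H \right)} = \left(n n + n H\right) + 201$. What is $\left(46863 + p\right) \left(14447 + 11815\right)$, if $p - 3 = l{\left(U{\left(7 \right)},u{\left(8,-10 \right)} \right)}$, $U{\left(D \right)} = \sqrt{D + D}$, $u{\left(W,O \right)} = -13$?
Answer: $1236441222 - 341406 \sqrt{14} \approx 1.2352 \cdot 10^{9}$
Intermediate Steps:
$U{\left(D \right)} = \sqrt{2} \sqrt{D}$ ($U{\left(D \right)} = \sqrt{2 D} = \sqrt{2} \sqrt{D}$)
$l{\left(n,H \right)} = 201 + n^{2} + H n$ ($l{\left(n,H \right)} = \left(n^{2} + H n\right) + 201 = 201 + n^{2} + H n$)
$p = 218 - 13 \sqrt{14}$ ($p = 3 + \left(201 + \left(\sqrt{2} \sqrt{7}\right)^{2} - 13 \sqrt{2} \sqrt{7}\right) = 3 + \left(201 + \left(\sqrt{14}\right)^{2} - 13 \sqrt{14}\right) = 3 + \left(201 + 14 - 13 \sqrt{14}\right) = 3 + \left(215 - 13 \sqrt{14}\right) = 218 - 13 \sqrt{14} \approx 169.36$)
$\left(46863 + p\right) \left(14447 + 11815\right) = \left(46863 + \left(218 - 13 \sqrt{14}\right)\right) \left(14447 + 11815\right) = \left(47081 - 13 \sqrt{14}\right) 26262 = 1236441222 - 341406 \sqrt{14}$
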